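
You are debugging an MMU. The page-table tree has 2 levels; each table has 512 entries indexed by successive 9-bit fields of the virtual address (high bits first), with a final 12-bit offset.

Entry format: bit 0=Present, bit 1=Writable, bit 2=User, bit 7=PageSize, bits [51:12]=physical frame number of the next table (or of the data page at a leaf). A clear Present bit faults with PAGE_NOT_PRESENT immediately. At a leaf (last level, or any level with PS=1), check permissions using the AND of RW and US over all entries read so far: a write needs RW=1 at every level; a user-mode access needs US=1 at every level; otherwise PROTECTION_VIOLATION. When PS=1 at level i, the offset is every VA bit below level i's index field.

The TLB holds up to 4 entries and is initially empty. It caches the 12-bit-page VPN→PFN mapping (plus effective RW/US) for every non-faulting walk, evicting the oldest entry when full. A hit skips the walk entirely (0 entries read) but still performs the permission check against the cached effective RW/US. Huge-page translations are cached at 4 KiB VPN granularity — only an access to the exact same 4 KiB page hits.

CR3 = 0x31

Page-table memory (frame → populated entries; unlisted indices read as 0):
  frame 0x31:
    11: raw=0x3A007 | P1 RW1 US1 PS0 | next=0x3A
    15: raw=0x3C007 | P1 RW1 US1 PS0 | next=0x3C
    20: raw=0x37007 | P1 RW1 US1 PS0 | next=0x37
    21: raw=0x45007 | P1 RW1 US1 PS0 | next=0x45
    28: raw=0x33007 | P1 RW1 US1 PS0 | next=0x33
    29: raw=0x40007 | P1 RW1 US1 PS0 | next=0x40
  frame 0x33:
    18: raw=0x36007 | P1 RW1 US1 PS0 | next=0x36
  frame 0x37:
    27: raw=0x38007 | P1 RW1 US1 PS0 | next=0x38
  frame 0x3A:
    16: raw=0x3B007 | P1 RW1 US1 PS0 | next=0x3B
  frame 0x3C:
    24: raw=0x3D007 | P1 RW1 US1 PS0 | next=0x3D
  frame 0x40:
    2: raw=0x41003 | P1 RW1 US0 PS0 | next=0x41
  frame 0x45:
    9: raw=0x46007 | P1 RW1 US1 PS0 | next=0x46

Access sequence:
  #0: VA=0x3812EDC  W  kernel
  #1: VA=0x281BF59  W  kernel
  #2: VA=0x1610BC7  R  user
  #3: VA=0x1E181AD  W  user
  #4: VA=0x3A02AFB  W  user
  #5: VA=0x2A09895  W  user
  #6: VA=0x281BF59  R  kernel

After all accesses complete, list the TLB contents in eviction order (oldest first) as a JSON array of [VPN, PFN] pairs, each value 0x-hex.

Per-access translation:
#0 VA=0x3812EDC (w,kernel):
  L0 @0x31[28] → 0x33007  P=1,RW=1,US=1,PS=0
  L1 @0x33[18] → 0x36007  P=1,RW=1,US=1,PS=0
  ✓ 0x36EDC  — 2 lookups
#1 VA=0x281BF59 (w,kernel):
  L0 @0x31[20] → 0x37007  P=1,RW=1,US=1,PS=0
  L1 @0x37[27] → 0x38007  P=1,RW=1,US=1,PS=0
  ✓ 0x38F59  — 2 lookups
#2 VA=0x1610BC7 (r,user):
  L0 @0x31[11] → 0x3A007  P=1,RW=1,US=1,PS=0
  L1 @0x3A[16] → 0x3B007  P=1,RW=1,US=1,PS=0
  ✓ 0x3BBC7  — 2 lookups
#3 VA=0x1E181AD (w,user):
  L0 @0x31[15] → 0x3C007  P=1,RW=1,US=1,PS=0
  L1 @0x3C[24] → 0x3D007  P=1,RW=1,US=1,PS=0
  ✓ 0x3D1AD  — 2 lookups
#4 VA=0x3A02AFB (w,user):
  L0 @0x31[29] → 0x40007  P=1,RW=1,US=1,PS=0
  L1 @0x40[2] → 0x41003  P=1,RW=1,US=0,PS=0
  ✗ PROTECTION_VIOLATION  [2 reads]
#5 VA=0x2A09895 (w,user):
  L0 @0x31[21] → 0x45007  P=1,RW=1,US=1,PS=0
  L1 @0x45[9] → 0x46007  P=1,RW=1,US=1,PS=0
  ✓ 0x46895  — 2 lookups
#6 VA=0x281BF59 (r,kernel):
  TLB hit vpn=0x281B → PA=0x38F59

TLB: [["0x281B", "0x38"], ["0x1610", "0x3B"], ["0x1E18", "0x3D"], ["0x2A09", "0x46"]]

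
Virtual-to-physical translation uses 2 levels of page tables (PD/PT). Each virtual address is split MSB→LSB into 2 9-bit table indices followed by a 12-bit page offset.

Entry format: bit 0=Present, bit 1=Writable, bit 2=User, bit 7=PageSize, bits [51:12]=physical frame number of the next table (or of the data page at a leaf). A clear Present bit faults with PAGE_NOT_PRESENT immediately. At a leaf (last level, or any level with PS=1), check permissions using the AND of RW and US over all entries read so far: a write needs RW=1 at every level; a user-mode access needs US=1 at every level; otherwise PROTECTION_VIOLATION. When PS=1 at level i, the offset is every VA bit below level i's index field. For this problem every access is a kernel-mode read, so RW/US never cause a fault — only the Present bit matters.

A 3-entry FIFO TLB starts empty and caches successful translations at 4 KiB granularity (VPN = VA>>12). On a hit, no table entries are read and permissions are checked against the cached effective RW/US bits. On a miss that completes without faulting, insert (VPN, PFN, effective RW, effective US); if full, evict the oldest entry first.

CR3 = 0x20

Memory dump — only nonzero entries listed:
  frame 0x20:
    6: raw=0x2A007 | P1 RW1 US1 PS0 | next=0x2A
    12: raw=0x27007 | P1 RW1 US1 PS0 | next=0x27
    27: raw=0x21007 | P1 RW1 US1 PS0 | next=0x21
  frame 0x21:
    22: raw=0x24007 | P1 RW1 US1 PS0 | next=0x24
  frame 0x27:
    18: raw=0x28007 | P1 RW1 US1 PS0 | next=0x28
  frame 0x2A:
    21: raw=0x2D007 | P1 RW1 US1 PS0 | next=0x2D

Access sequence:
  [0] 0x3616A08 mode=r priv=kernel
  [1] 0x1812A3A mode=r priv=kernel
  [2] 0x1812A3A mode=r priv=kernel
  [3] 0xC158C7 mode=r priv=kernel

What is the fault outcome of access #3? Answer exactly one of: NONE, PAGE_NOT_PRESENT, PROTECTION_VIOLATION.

Trace:
#0 VA=0x3616A08 (r,kernel):
  [0] read 0x20 idx=27: raw=0x21007 flags P=1 W=1 U=1 S=0
  [1] read 0x21 idx=22: raw=0x24007 flags P=1 W=1 U=1 S=0
  → PA=0x24A08  (2 entries read)
#1 VA=0x1812A3A (r,kernel):
  [0] read 0x20 idx=12: raw=0x27007 flags P=1 W=1 U=1 S=0
  [1] read 0x27 idx=18: raw=0x28007 flags P=1 W=1 U=1 S=0
  → PA=0x28A3A  (2 entries read)
#2 VA=0x1812A3A (r,kernel):
  TLB hit vpn=0x1812 → PA=0x28A3A
#3 VA=0xC158C7 (r,kernel):
  [0] read 0x20 idx=6: raw=0x2A007 flags P=1 W=1 U=1 S=0
  [1] read 0x2A idx=21: raw=0x2D007 flags P=1 W=1 U=1 S=0
  → PA=0x2D8C7  (2 entries read)

Access #3 fault: NONE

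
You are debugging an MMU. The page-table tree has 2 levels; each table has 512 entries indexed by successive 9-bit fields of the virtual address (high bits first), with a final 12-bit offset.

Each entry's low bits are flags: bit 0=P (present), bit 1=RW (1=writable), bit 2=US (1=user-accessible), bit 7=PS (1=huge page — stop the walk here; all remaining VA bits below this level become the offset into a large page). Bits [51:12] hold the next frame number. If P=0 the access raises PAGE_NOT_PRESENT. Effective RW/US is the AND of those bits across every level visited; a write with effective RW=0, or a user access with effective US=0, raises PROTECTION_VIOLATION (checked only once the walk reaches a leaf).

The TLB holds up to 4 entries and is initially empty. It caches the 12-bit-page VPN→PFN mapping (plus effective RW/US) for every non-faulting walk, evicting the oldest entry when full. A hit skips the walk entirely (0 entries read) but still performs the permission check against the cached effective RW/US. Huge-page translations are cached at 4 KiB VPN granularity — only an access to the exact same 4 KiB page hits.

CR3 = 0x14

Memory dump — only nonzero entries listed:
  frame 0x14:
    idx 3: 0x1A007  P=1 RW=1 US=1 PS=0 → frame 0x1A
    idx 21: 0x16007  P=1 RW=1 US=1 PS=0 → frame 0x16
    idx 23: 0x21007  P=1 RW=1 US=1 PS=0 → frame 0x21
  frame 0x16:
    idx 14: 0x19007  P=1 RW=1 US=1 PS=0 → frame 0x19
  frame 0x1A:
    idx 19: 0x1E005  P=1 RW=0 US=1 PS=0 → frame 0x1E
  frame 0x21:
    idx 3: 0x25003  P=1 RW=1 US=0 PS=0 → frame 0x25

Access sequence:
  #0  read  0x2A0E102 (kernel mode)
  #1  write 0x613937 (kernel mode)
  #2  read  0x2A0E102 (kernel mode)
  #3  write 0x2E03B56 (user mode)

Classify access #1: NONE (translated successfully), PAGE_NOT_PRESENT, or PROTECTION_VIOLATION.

Trace:
#0 VA=0x2A0E102 (r,kernel):
  lvl0: tbl 0x14, slot 21 ⇒ 0x16007 (P1/RW1/US1/PS0)
  lvl1: tbl 0x16, slot 14 ⇒ 0x19007 (P1/RW1/US1/PS0)
  ⇒ phys 0x19102  [2 reads]
#1 VA=0x613937 (w,kernel):
  lvl0: tbl 0x14, slot 3 ⇒ 0x1A007 (P1/RW1/US1/PS0)
  lvl1: tbl 0x1A, slot 19 ⇒ 0x1E005 (P1/RW0/US1/PS0)
  → PROTECTION_VIOLATION  (2 entries read)
#2 VA=0x2A0E102 (r,kernel):
  TLB hit vpn=0x2A0E → PA=0x19102
#3 VA=0x2E03B56 (w,user):
  lvl0: tbl 0x14, slot 23 ⇒ 0x21007 (P1/RW1/US1/PS0)
  lvl1: tbl 0x21, slot 3 ⇒ 0x25003 (P1/RW1/US0/PS0)
  → PROTECTION_VIOLATION  (2 entries read)

Access #1 fault: PROTECTION_VIOLATION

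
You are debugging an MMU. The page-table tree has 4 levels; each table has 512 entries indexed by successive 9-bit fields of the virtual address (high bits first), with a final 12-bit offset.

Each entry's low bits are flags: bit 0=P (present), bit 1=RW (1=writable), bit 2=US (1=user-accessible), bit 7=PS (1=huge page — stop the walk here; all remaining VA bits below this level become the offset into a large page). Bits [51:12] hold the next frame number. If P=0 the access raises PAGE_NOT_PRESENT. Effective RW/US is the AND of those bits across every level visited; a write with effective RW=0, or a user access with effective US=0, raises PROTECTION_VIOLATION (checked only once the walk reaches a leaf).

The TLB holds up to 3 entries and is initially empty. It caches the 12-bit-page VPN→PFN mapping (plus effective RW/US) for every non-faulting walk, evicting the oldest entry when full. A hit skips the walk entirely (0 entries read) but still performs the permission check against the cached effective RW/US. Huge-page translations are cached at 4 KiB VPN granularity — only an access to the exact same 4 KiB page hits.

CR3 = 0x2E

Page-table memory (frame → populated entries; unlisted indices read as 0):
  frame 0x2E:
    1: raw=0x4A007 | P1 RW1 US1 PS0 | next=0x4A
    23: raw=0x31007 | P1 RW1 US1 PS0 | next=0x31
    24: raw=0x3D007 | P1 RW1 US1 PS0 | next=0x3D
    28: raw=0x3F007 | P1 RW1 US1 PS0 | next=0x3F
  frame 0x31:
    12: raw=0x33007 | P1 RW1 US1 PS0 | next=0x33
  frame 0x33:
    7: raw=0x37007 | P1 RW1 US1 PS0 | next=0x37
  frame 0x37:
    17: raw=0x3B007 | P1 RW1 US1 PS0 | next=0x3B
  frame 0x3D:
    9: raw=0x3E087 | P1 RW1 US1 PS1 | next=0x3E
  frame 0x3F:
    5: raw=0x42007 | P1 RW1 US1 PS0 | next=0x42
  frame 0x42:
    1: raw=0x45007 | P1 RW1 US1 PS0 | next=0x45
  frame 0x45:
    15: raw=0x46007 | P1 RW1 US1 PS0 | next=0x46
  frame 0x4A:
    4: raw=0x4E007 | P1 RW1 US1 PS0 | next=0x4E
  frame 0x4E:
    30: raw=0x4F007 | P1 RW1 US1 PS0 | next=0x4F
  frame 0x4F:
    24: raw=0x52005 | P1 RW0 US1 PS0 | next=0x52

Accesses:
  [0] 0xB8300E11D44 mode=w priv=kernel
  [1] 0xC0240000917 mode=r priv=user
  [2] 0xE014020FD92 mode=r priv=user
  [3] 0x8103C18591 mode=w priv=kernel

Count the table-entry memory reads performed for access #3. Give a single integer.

Per-access translation:
#0 VA=0xB8300E11D44 (w,kernel):
  L0 @0x2E[23] → 0x31007  P=1,RW=1,US=1,PS=0
  L1 @0x31[12] → 0x33007  P=1,RW=1,US=1,PS=0
  L2 @0x33[7] → 0x37007  P=1,RW=1,US=1,PS=0
  L3 @0x37[17] → 0x3B007  P=1,RW=1,US=1,PS=0
  ✓ 0x3BD44  — 4 lookups
#1 VA=0xC0240000917 (r,user):
  L0 @0x2E[24] → 0x3D007  P=1,RW=1,US=1,PS=0
  L1 @0x3D[9] → 0x3E087  P=1,RW=1,US=1,PS=1
  ✓ 0x3E917 (huge @L1)  — 2 lookups
#2 VA=0xE014020FD92 (r,user):
  L0 @0x2E[28] → 0x3F007  P=1,RW=1,US=1,PS=0
  L1 @0x3F[5] → 0x42007  P=1,RW=1,US=1,PS=0
  L2 @0x42[1] → 0x45007  P=1,RW=1,US=1,PS=0
  L3 @0x45[15] → 0x46007  P=1,RW=1,US=1,PS=0
  ✓ 0x46D92  — 4 lookups
#3 VA=0x8103C18591 (w,kernel):
  L0 @0x2E[1] → 0x4A007  P=1,RW=1,US=1,PS=0
  L1 @0x4A[4] → 0x4E007  P=1,RW=1,US=1,PS=0
  L2 @0x4E[30] → 0x4F007  P=1,RW=1,US=1,PS=0
  L3 @0x4F[24] → 0x52005  P=1,RW=0,US=1,PS=0
  ⇒ fault: PROTECTION_VIOLATION  — 4 lookups

Entries read for #3: 4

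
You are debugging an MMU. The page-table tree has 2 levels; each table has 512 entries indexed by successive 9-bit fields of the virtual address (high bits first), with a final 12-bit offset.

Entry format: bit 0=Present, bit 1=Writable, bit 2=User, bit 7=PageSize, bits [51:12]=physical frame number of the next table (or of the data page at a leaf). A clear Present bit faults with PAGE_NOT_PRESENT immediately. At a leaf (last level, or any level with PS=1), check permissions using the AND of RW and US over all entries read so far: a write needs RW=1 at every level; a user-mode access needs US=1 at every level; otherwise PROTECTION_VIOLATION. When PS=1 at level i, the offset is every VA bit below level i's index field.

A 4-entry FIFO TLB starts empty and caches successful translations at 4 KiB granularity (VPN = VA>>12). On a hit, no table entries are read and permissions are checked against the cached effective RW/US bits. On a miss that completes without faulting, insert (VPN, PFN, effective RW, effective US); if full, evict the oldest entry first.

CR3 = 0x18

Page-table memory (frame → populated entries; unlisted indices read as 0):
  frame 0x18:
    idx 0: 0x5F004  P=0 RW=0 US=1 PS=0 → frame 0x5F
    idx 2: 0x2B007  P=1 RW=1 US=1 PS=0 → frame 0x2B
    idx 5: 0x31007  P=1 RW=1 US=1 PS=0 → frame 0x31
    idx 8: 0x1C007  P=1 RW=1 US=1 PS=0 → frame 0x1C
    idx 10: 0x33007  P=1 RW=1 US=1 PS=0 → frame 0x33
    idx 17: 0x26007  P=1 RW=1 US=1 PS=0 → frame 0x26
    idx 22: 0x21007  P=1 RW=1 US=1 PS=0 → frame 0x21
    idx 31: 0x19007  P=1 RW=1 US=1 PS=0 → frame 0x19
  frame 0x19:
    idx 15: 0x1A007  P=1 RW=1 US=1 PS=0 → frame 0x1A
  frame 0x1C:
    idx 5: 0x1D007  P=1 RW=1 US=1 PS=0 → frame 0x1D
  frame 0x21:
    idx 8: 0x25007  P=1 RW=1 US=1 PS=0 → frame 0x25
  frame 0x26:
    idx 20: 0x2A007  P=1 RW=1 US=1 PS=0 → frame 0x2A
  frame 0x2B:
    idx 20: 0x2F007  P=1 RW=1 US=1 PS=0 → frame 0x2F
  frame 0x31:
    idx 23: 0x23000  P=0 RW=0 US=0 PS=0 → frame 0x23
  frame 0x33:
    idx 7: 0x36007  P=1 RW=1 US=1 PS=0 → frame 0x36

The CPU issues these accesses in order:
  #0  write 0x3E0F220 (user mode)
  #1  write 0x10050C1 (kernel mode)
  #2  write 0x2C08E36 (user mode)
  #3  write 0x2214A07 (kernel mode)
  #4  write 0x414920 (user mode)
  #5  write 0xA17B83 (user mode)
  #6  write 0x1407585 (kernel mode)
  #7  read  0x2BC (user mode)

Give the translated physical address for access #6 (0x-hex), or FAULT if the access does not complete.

Trace:
#0 VA=0x3E0F220 (w,user):
  lvl0: tbl 0x18, slot 31 ⇒ 0x19007 (P1/RW1/US1/PS0)
  lvl1: tbl 0x19, slot 15 ⇒ 0x1A007 (P1/RW1/US1/PS0)
  ⇒ phys 0x1A220  [2 reads]
#1 VA=0x10050C1 (w,kernel):
  lvl0: tbl 0x18, slot 8 ⇒ 0x1C007 (P1/RW1/US1/PS0)
  lvl1: tbl 0x1C, slot 5 ⇒ 0x1D007 (P1/RW1/US1/PS0)
  ⇒ phys 0x1D0C1  [2 reads]
#2 VA=0x2C08E36 (w,user):
  lvl0: tbl 0x18, slot 22 ⇒ 0x21007 (P1/RW1/US1/PS0)
  lvl1: tbl 0x21, slot 8 ⇒ 0x25007 (P1/RW1/US1/PS0)
  ⇒ phys 0x25E36  [2 reads]
#3 VA=0x2214A07 (w,kernel):
  lvl0: tbl 0x18, slot 17 ⇒ 0x26007 (P1/RW1/US1/PS0)
  lvl1: tbl 0x26, slot 20 ⇒ 0x2A007 (P1/RW1/US1/PS0)
  ⇒ phys 0x2AA07  [2 reads]
#4 VA=0x414920 (w,user):
  lvl0: tbl 0x18, slot 2 ⇒ 0x2B007 (P1/RW1/US1/PS0)
  lvl1: tbl 0x2B, slot 20 ⇒ 0x2F007 (P1/RW1/US1/PS0)
  ⇒ phys 0x2F920  [2 reads]
#5 VA=0xA17B83 (w,user):
  lvl0: tbl 0x18, slot 5 ⇒ 0x31007 (P1/RW1/US1/PS0)
  lvl1: tbl 0x31, slot 23 ⇒ 0x23000 (P0/RW0/US0/PS0)
  ⇒ fault: PAGE_NOT_PRESENT  — 2 lookups
#6 VA=0x1407585 (w,kernel):
  lvl0: tbl 0x18, slot 10 ⇒ 0x33007 (P1/RW1/US1/PS0)
  lvl1: tbl 0x33, slot 7 ⇒ 0x36007 (P1/RW1/US1/PS0)
  ⇒ phys 0x36585  [2 reads]
#7 VA=0x2BC (r,user):
  lvl0: tbl 0x18, slot 0 ⇒ 0x5F004 (P0/RW0/US1/PS0)
  ⇒ fault: PAGE_NOT_PRESENT  — 1 lookups

Access #6 PA: 0x36585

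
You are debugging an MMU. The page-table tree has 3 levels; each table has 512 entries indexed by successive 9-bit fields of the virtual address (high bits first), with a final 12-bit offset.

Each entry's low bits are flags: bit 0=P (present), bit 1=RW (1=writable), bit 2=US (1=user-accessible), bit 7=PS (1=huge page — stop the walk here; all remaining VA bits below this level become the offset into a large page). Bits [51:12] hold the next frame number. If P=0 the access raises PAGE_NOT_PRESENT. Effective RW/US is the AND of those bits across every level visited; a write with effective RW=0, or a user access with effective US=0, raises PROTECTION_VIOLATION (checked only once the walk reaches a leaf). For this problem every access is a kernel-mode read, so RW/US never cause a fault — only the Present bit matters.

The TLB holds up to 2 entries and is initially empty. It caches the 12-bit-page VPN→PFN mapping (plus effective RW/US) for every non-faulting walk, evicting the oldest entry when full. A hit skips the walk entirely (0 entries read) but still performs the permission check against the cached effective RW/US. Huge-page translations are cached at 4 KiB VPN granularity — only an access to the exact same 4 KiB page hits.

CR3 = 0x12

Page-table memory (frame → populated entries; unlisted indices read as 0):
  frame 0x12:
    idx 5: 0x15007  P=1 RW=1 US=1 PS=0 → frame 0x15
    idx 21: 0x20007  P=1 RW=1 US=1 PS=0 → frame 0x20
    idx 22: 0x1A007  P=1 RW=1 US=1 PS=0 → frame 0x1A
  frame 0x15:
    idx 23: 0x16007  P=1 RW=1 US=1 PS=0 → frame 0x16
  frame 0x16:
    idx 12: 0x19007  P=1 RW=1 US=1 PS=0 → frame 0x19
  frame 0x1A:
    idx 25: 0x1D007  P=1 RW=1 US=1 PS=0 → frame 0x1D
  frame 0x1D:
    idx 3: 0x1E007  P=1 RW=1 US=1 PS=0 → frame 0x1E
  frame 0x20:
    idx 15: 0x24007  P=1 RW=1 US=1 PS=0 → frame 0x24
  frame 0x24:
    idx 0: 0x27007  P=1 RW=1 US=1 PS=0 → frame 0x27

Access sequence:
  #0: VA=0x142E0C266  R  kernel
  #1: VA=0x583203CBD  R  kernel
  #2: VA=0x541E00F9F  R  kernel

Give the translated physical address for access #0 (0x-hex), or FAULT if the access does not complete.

Trace:
#0 VA=0x142E0C266 (r,kernel):
  [0] read 0x12 idx=5: raw=0x15007 flags P=1 W=1 U=1 S=0
  [1] read 0x15 idx=23: raw=0x16007 flags P=1 W=1 U=1 S=0
  [2] read 0x16 idx=12: raw=0x19007 flags P=1 W=1 U=1 S=0
  ⇒ phys 0x19266  [3 reads]
#1 VA=0x583203CBD (r,kernel):
  [0] read 0x12 idx=22: raw=0x1A007 flags P=1 W=1 U=1 S=0
  [1] read 0x1A idx=25: raw=0x1D007 flags P=1 W=1 U=1 S=0
  [2] read 0x1D idx=3: raw=0x1E007 flags P=1 W=1 U=1 S=0
  ⇒ phys 0x1ECBD  [3 reads]
#2 VA=0x541E00F9F (r,kernel):
  [0] read 0x12 idx=21: raw=0x20007 flags P=1 W=1 U=1 S=0
  [1] read 0x20 idx=15: raw=0x24007 flags P=1 W=1 U=1 S=0
  [2] read 0x24 idx=0: raw=0x27007 flags P=1 W=1 U=1 S=0
  ⇒ phys 0x27F9F  [3 reads]

Access #0 PA: 0x19266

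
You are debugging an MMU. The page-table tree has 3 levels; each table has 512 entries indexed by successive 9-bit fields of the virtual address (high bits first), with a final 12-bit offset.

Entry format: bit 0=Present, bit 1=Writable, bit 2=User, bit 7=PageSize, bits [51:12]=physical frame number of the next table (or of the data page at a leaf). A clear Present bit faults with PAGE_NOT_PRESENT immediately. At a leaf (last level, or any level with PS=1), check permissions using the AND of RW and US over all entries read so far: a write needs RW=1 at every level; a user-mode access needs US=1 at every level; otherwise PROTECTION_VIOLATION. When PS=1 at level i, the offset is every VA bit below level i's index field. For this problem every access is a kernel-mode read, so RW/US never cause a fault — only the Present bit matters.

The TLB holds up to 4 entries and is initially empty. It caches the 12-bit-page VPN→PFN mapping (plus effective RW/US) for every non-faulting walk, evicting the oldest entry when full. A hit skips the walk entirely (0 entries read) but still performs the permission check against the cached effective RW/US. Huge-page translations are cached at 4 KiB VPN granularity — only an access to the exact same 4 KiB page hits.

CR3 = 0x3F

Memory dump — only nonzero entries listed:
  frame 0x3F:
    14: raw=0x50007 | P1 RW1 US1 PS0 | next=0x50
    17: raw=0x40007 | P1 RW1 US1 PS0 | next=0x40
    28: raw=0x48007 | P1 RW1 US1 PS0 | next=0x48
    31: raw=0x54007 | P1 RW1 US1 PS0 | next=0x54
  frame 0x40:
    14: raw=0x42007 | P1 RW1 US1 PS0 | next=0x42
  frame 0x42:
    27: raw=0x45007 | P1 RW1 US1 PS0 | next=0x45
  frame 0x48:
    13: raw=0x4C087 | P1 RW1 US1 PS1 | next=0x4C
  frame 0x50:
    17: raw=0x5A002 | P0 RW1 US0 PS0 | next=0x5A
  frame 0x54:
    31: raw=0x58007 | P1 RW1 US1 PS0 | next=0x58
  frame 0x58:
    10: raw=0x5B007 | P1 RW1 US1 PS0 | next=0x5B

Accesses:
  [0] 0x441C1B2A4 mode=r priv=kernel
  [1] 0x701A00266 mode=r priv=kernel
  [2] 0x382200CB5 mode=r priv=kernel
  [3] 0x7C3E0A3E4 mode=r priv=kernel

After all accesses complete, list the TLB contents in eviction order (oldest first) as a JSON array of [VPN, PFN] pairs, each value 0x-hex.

Trace:
#0 VA=0x441C1B2A4 (r,kernel):
  lvl0: tbl 0x3F, slot 17 ⇒ 0x40007 (P1/RW1/US1/PS0)
  lvl1: tbl 0x40, slot 14 ⇒ 0x42007 (P1/RW1/US1/PS0)
  lvl2: tbl 0x42, slot 27 ⇒ 0x45007 (P1/RW1/US1/PS0)
  ⇒ phys 0x452A4  [3 reads]
#1 VA=0x701A00266 (r,kernel):
  lvl0: tbl 0x3F, slot 28 ⇒ 0x48007 (P1/RW1/US1/PS0)
  lvl1: tbl 0x48, slot 13 ⇒ 0x4C087 (P1/RW1/US1/PS1)
  ⇒ phys 0x4C266 (huge @L1)  [2 reads]
#2 VA=0x382200CB5 (r,kernel):
  lvl0: tbl 0x3F, slot 14 ⇒ 0x50007 (P1/RW1/US1/PS0)
  lvl1: tbl 0x50, slot 17 ⇒ 0x5A002 (P0/RW1/US0/PS0)
  → PAGE_NOT_PRESENT  (2 entries read)
#3 VA=0x7C3E0A3E4 (r,kernel):
  lvl0: tbl 0x3F, slot 31 ⇒ 0x54007 (P1/RW1/US1/PS0)
  lvl1: tbl 0x54, slot 31 ⇒ 0x58007 (P1/RW1/US1/PS0)
  lvl2: tbl 0x58, slot 10 ⇒ 0x5B007 (P1/RW1/US1/PS0)
  ⇒ phys 0x5B3E4  [3 reads]

TLB: [["0x441C1B", "0x45"], ["0x701A00", "0x4C"], ["0x7C3E0A", "0x5B"]]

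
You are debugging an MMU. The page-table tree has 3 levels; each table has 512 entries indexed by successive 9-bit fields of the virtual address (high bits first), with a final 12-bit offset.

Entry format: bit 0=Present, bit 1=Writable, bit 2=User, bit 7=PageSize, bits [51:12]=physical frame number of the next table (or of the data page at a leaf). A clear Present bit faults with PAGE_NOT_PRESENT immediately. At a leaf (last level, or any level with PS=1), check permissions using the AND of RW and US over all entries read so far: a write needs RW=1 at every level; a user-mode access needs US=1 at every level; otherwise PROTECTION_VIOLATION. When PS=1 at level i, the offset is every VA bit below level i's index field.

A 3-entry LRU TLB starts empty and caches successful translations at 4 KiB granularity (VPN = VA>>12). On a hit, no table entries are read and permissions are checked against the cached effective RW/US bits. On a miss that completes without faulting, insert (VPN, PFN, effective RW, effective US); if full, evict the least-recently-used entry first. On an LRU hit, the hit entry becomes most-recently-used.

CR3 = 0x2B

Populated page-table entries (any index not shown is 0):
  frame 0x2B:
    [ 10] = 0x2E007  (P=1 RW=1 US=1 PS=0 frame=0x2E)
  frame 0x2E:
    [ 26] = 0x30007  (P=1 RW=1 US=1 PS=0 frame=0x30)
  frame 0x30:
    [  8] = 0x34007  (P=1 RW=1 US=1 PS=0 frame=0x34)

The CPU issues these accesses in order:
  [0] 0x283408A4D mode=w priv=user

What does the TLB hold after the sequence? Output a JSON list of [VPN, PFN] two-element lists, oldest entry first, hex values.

Walk each access:
#0 VA=0x283408A4D (w,user):
  lvl0: tbl 0x2B, slot 10 ⇒ 0x2E007 (P1/RW1/US1/PS0)
  lvl1: tbl 0x2E, slot 26 ⇒ 0x30007 (P1/RW1/US1/PS0)
  lvl2: tbl 0x30, slot 8 ⇒ 0x34007 (P1/RW1/US1/PS0)
  ✓ 0x34A4D  — 3 lookups

TLB: [["0x283408", "0x34"]]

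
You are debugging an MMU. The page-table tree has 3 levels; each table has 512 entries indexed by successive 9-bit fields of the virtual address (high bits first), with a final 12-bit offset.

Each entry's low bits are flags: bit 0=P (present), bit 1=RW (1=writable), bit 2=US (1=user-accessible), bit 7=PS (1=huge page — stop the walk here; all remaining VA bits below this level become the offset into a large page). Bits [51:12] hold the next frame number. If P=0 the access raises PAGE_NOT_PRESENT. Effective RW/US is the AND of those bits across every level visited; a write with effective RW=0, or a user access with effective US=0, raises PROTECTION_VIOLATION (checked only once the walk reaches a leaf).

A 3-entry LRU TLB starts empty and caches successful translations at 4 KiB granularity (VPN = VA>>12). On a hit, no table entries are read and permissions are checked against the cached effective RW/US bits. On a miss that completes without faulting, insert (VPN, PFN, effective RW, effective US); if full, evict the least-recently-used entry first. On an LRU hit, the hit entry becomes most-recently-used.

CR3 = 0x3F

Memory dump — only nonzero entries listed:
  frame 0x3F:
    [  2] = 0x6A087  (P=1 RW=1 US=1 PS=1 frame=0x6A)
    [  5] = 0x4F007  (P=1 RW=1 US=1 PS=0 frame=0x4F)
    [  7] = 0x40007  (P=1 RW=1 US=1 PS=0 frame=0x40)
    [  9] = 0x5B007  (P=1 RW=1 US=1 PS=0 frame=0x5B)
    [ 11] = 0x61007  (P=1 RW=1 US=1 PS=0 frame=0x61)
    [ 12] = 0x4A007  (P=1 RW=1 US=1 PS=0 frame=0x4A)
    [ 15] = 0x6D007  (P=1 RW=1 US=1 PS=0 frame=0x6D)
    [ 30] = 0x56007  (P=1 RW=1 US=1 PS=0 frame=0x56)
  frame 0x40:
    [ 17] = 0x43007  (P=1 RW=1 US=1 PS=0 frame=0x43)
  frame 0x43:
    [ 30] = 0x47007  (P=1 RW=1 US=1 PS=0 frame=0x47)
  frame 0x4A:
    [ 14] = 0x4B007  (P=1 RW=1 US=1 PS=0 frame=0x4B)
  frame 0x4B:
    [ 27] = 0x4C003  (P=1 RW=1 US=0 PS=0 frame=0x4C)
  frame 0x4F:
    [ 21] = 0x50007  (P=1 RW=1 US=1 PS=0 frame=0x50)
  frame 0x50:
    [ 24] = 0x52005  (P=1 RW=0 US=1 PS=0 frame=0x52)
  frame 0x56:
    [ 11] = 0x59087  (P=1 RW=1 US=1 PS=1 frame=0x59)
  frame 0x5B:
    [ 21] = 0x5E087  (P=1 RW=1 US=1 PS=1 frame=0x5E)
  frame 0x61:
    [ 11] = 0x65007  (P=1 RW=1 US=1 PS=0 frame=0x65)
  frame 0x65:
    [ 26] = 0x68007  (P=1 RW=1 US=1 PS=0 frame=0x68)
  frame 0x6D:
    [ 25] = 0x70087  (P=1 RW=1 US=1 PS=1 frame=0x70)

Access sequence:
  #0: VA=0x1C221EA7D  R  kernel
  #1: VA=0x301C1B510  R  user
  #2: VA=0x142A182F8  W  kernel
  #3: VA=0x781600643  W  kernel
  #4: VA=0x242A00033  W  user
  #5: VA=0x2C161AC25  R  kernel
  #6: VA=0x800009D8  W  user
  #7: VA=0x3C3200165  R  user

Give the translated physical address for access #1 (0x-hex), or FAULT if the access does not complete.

Per-access translation:
#0 VA=0x1C221EA7D (r,kernel):
  L0: frame=0x3F idx=7 entry=0x40007 [P=1 RW=1 US=1 PS=0]
  L1: frame=0x40 idx=17 entry=0x43007 [P=1 RW=1 US=1 PS=0]
  L2: frame=0x43 idx=30 entry=0x47007 [P=1 RW=1 US=1 PS=0]
  ✓ 0x47A7D  — 3 lookups
#1 VA=0x301C1B510 (r,user):
  L0: frame=0x3F idx=12 entry=0x4A007 [P=1 RW=1 US=1 PS=0]
  L1: frame=0x4A idx=14 entry=0x4B007 [P=1 RW=1 US=1 PS=0]
  L2: frame=0x4B idx=27 entry=0x4C003 [P=1 RW=1 US=0 PS=0]
  → PROTECTION_VIOLATION  (3 entries read)
#2 VA=0x142A182F8 (w,kernel):
  L0: frame=0x3F idx=5 entry=0x4F007 [P=1 RW=1 US=1 PS=0]
  L1: frame=0x4F idx=21 entry=0x50007 [P=1 RW=1 US=1 PS=0]
  L2: frame=0x50 idx=24 entry=0x52005 [P=1 RW=0 US=1 PS=0]
  → PROTECTION_VIOLATION  (3 entries read)
#3 VA=0x781600643 (w,kernel):
  L0: frame=0x3F idx=30 entry=0x56007 [P=1 RW=1 US=1 PS=0]
  L1: frame=0x56 idx=11 entry=0x59087 [P=1 RW=1 US=1 PS=1]
  ✓ 0x59643 (huge @L1)  — 2 lookups
#4 VA=0x242A00033 (w,user):
  L0: frame=0x3F idx=9 entry=0x5B007 [P=1 RW=1 US=1 PS=0]
  L1: frame=0x5B idx=21 entry=0x5E087 [P=1 RW=1 US=1 PS=1]
  ✓ 0x5E033 (huge @L1)  — 2 lookups
#5 VA=0x2C161AC25 (r,kernel):
  L0: frame=0x3F idx=11 entry=0x61007 [P=1 RW=1 US=1 PS=0]
  L1: frame=0x61 idx=11 entry=0x65007 [P=1 RW=1 US=1 PS=0]
  L2: frame=0x65 idx=26 entry=0x68007 [P=1 RW=1 US=1 PS=0]
  ✓ 0x68C25  — 3 lookups
#6 VA=0x800009D8 (w,user):
  L0: frame=0x3F idx=2 entry=0x6A087 [P=1 RW=1 US=1 PS=1]
  ✓ 0x6A9D8 (huge @L0)  — 1 lookups
#7 VA=0x3C3200165 (r,user):
  L0: frame=0x3F idx=15 entry=0x6D007 [P=1 RW=1 US=1 PS=0]
  L1: frame=0x6D idx=25 entry=0x70087 [P=1 RW=1 US=1 PS=1]
  ✓ 0x70165 (huge @L1)  — 2 lookups

Access #1 PA: FAULT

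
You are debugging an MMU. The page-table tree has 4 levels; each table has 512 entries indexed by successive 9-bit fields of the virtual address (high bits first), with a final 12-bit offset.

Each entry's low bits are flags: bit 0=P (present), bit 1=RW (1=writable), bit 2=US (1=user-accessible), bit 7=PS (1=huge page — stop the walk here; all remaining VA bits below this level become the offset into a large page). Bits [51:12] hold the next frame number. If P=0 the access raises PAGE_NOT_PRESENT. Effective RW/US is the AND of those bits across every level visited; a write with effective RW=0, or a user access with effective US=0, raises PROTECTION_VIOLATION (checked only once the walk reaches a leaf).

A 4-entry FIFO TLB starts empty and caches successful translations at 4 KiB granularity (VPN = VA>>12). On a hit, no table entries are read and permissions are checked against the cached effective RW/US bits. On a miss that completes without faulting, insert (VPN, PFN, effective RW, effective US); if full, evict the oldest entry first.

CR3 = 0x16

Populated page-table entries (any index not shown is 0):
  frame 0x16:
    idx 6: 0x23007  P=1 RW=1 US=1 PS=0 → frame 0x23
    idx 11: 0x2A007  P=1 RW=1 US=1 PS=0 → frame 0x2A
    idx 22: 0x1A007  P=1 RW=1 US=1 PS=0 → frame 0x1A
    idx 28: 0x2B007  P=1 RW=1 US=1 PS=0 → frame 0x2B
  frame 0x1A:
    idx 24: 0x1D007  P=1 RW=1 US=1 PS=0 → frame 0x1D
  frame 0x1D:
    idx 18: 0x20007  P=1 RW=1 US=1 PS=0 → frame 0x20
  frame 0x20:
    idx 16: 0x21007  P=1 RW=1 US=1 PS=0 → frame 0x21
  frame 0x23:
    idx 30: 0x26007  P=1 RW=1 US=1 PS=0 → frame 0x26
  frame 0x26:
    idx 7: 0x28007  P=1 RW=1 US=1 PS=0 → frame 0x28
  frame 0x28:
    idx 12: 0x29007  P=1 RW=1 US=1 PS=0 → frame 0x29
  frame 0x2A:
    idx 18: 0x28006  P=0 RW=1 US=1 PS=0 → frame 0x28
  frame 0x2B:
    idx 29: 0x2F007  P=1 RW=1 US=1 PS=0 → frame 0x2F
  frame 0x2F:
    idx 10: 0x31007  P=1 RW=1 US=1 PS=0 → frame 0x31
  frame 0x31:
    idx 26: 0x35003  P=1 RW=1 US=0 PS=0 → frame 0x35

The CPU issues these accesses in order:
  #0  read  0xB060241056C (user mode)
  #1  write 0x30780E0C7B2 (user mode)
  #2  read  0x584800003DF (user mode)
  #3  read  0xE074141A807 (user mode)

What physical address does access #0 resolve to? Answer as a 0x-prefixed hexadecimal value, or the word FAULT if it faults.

Trace:
#0 VA=0xB060241056C (r,user):
  L0 @0x16[22] → 0x1A007  P=1,RW=1,US=1,PS=0
  L1 @0x1A[24] → 0x1D007  P=1,RW=1,US=1,PS=0
  L2 @0x1D[18] → 0x20007  P=1,RW=1,US=1,PS=0
  L3 @0x20[16] → 0x21007  P=1,RW=1,US=1,PS=0
  ⇒ phys 0x2156C  [4 reads]
#1 VA=0x30780E0C7B2 (w,user):
  L0 @0x16[6] → 0x23007  P=1,RW=1,US=1,PS=0
  L1 @0x23[30] → 0x26007  P=1,RW=1,US=1,PS=0
  L2 @0x26[7] → 0x28007  P=1,RW=1,US=1,PS=0
  L3 @0x28[12] → 0x29007  P=1,RW=1,US=1,PS=0
  ⇒ phys 0x297B2  [4 reads]
#2 VA=0x584800003DF (r,user):
  L0 @0x16[11] → 0x2A007  P=1,RW=1,US=1,PS=0
  L1 @0x2A[18] → 0x28006  P=0,RW=1,US=1,PS=0
  ✗ PAGE_NOT_PRESENT  [2 reads]
#3 VA=0xE074141A807 (r,user):
  L0 @0x16[28] → 0x2B007  P=1,RW=1,US=1,PS=0
  L1 @0x2B[29] → 0x2F007  P=1,RW=1,US=1,PS=0
  L2 @0x2F[10] → 0x31007  P=1,RW=1,US=1,PS=0
  L3 @0x31[26] → 0x35003  P=1,RW=1,US=0,PS=0
  ✗ PROTECTION_VIOLATION  [4 reads]

Access #0 PA: 0x2156C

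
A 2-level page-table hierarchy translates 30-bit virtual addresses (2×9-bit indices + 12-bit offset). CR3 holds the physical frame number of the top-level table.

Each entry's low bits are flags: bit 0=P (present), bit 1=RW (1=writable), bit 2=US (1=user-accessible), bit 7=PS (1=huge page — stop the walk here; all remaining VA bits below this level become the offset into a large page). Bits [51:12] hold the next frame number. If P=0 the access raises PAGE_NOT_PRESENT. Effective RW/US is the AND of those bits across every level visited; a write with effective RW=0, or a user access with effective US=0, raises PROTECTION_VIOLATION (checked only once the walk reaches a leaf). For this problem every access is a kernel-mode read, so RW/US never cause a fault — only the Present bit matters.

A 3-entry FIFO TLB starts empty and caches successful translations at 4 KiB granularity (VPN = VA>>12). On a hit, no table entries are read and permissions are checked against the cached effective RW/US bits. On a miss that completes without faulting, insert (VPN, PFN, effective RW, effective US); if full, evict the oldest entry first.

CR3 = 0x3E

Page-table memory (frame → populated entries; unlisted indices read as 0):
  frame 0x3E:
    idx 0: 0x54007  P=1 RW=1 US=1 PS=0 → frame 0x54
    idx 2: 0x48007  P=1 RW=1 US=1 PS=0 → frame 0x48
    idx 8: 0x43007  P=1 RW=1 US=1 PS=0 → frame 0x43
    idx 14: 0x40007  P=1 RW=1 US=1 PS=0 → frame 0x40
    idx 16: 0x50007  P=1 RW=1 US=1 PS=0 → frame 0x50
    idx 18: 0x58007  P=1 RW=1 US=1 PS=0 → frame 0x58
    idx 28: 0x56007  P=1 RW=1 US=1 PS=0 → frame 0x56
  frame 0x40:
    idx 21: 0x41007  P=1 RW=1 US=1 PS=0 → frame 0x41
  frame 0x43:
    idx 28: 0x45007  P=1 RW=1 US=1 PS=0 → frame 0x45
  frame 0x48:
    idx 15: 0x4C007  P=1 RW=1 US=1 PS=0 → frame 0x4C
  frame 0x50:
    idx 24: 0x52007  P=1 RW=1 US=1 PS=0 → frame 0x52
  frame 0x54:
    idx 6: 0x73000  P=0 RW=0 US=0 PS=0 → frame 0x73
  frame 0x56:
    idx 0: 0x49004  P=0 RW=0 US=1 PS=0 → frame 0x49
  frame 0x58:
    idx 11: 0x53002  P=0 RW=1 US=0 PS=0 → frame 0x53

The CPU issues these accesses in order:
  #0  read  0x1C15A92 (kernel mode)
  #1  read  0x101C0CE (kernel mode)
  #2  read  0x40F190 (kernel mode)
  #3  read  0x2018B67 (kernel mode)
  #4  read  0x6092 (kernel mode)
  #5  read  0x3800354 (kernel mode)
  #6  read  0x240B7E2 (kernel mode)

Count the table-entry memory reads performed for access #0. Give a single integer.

Walk each access:
#0 VA=0x1C15A92 (r,kernel):
  L0: frame=0x3E idx=14 entry=0x40007 [P=1 RW=1 US=1 PS=0]
  L1: frame=0x40 idx=21 entry=0x41007 [P=1 RW=1 US=1 PS=0]
  ✓ 0x41A92  — 2 lookups
#1 VA=0x101C0CE (r,kernel):
  L0: frame=0x3E idx=8 entry=0x43007 [P=1 RW=1 US=1 PS=0]
  L1: frame=0x43 idx=28 entry=0x45007 [P=1 RW=1 US=1 PS=0]
  ✓ 0x450CE  — 2 lookups
#2 VA=0x40F190 (r,kernel):
  L0: frame=0x3E idx=2 entry=0x48007 [P=1 RW=1 US=1 PS=0]
  L1: frame=0x48 idx=15 entry=0x4C007 [P=1 RW=1 US=1 PS=0]
  ✓ 0x4C190  — 2 lookups
#3 VA=0x2018B67 (r,kernel):
  L0: frame=0x3E idx=16 entry=0x50007 [P=1 RW=1 US=1 PS=0]
  L1: frame=0x50 idx=24 entry=0x52007 [P=1 RW=1 US=1 PS=0]
  ✓ 0x52B67  — 2 lookups
#4 VA=0x6092 (r,kernel):
  L0: frame=0x3E idx=0 entry=0x54007 [P=1 RW=1 US=1 PS=0]
  L1: frame=0x54 idx=6 entry=0x73000 [P=0 RW=0 US=0 PS=0]
  ✗ PAGE_NOT_PRESENT  [2 reads]
#5 VA=0x3800354 (r,kernel):
  L0: frame=0x3E idx=28 entry=0x56007 [P=1 RW=1 US=1 PS=0]
  L1: frame=0x56 idx=0 entry=0x49004 [P=0 RW=0 US=1 PS=0]
  ✗ PAGE_NOT_PRESENT  [2 reads]
#6 VA=0x240B7E2 (r,kernel):
  L0: frame=0x3E idx=18 entry=0x58007 [P=1 RW=1 US=1 PS=0]
  L1: frame=0x58 idx=11 entry=0x53002 [P=0 RW=1 US=0 PS=0]
  ✗ PAGE_NOT_PRESENT  [2 reads]

Entries read for #0: 2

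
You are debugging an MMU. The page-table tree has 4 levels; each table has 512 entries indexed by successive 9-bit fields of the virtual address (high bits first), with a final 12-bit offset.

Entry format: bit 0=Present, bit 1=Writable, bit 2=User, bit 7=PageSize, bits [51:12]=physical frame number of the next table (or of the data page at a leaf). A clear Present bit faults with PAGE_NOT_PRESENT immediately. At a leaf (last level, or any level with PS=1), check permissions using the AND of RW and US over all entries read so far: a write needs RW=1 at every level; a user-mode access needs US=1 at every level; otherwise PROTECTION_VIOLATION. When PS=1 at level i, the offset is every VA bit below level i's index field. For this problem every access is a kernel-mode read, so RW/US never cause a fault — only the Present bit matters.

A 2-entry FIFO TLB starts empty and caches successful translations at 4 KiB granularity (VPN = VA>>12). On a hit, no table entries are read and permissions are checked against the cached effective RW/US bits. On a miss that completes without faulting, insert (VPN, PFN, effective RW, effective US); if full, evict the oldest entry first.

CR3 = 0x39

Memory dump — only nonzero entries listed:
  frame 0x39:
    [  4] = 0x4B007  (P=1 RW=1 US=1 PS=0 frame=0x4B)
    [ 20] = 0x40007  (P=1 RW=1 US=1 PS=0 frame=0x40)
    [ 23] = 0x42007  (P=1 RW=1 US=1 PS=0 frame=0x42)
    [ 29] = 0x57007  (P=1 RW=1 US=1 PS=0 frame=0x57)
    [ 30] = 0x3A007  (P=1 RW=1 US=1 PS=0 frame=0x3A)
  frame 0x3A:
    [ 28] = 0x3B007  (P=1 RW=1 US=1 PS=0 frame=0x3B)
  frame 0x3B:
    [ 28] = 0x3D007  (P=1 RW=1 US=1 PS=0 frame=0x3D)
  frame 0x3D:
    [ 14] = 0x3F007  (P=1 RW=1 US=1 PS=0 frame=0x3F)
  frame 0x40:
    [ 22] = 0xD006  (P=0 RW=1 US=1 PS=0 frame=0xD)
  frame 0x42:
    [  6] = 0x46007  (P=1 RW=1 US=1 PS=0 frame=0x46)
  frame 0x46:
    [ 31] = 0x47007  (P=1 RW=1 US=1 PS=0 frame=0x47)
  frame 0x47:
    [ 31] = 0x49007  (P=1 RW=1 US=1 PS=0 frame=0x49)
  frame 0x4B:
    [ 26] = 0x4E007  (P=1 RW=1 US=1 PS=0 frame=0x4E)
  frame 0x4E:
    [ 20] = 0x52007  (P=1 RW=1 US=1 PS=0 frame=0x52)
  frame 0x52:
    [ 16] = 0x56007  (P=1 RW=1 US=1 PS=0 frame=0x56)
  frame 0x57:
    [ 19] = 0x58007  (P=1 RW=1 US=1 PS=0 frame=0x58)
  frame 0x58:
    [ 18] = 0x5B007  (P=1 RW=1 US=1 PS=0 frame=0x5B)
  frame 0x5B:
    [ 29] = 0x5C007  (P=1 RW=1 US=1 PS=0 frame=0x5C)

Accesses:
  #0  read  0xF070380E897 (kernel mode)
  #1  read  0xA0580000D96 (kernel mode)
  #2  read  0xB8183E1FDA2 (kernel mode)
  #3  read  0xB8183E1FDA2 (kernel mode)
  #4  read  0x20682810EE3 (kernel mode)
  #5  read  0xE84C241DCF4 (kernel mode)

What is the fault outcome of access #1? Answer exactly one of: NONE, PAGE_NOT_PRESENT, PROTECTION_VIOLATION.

Walk each access:
#0 VA=0xF070380E897 (r,kernel):
  lvl0: tbl 0x39, slot 30 ⇒ 0x3A007 (P1/RW1/US1/PS0)
  lvl1: tbl 0x3A, slot 28 ⇒ 0x3B007 (P1/RW1/US1/PS0)
  lvl2: tbl 0x3B, slot 28 ⇒ 0x3D007 (P1/RW1/US1/PS0)
  lvl3: tbl 0x3D, slot 14 ⇒ 0x3F007 (P1/RW1/US1/PS0)
  → PA=0x3F897  (4 entries read)
#1 VA=0xA0580000D96 (r,kernel):
  lvl0: tbl 0x39, slot 20 ⇒ 0x40007 (P1/RW1/US1/PS0)
  lvl1: tbl 0x40, slot 22 ⇒ 0xD006 (P0/RW1/US1/PS0)
  ✗ PAGE_NOT_PRESENT  [2 reads]
#2 VA=0xB8183E1FDA2 (r,kernel):
  lvl0: tbl 0x39, slot 23 ⇒ 0x42007 (P1/RW1/US1/PS0)
  lvl1: tbl 0x42, slot 6 ⇒ 0x46007 (P1/RW1/US1/PS0)
  lvl2: tbl 0x46, slot 31 ⇒ 0x47007 (P1/RW1/US1/PS0)
  lvl3: tbl 0x47, slot 31 ⇒ 0x49007 (P1/RW1/US1/PS0)
  → PA=0x49DA2  (4 entries read)
#3 VA=0xB8183E1FDA2 (r,kernel):
  TLB hit vpn=0xB8183E1F → PA=0x49DA2
#4 VA=0x20682810EE3 (r,kernel):
  lvl0: tbl 0x39, slot 4 ⇒ 0x4B007 (P1/RW1/US1/PS0)
  lvl1: tbl 0x4B, slot 26 ⇒ 0x4E007 (P1/RW1/US1/PS0)
  lvl2: tbl 0x4E, slot 20 ⇒ 0x52007 (P1/RW1/US1/PS0)
  lvl3: tbl 0x52, slot 16 ⇒ 0x56007 (P1/RW1/US1/PS0)
  → PA=0x56EE3  (4 entries read)
#5 VA=0xE84C241DCF4 (r,kernel):
  lvl0: tbl 0x39, slot 29 ⇒ 0x57007 (P1/RW1/US1/PS0)
  lvl1: tbl 0x57, slot 19 ⇒ 0x58007 (P1/RW1/US1/PS0)
  lvl2: tbl 0x58, slot 18 ⇒ 0x5B007 (P1/RW1/US1/PS0)
  lvl3: tbl 0x5B, slot 29 ⇒ 0x5C007 (P1/RW1/US1/PS0)
  → PA=0x5CCF4  (4 entries read)

Access #1 fault: PAGE_NOT_PRESENT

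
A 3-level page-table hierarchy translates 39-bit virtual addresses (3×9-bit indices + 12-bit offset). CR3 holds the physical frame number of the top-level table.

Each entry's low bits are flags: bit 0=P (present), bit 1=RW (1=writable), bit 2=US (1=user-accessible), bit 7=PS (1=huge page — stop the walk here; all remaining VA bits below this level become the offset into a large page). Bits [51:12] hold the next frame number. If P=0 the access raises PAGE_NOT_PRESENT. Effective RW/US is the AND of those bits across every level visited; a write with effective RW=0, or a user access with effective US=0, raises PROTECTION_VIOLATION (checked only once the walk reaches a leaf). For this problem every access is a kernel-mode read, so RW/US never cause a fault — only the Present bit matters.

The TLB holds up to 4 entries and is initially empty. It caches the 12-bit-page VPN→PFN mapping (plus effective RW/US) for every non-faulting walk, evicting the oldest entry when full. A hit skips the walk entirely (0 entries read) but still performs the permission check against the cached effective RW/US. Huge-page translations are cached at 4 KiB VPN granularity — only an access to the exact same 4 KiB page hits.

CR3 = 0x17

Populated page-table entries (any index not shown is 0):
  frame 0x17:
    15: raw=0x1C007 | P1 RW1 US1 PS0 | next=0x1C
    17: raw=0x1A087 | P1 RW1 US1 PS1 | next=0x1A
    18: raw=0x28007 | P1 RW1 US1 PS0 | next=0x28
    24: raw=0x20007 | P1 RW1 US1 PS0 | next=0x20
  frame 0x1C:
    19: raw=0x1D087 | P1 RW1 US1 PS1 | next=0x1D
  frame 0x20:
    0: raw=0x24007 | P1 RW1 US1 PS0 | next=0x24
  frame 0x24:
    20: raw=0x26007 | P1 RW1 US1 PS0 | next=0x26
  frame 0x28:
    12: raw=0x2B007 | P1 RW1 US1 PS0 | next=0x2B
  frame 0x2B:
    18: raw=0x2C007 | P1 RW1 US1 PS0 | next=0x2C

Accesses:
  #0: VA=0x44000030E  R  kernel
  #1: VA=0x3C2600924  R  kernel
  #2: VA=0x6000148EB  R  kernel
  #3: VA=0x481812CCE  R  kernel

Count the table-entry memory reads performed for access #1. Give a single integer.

Per-access translation:
#0 VA=0x44000030E (r,kernel):
  L0: frame=0x17 idx=17 entry=0x1A087 [P=1 RW=1 US=1 PS=1]
  → PA=0x1A30E (huge @L0)  (1 entries read)
#1 VA=0x3C2600924 (r,kernel):
  L0: frame=0x17 idx=15 entry=0x1C007 [P=1 RW=1 US=1 PS=0]
  L1: frame=0x1C idx=19 entry=0x1D087 [P=1 RW=1 US=1 PS=1]
  → PA=0x1D924 (huge @L1)  (2 entries read)
#2 VA=0x6000148EB (r,kernel):
  L0: frame=0x17 idx=24 entry=0x20007 [P=1 RW=1 US=1 PS=0]
  L1: frame=0x20 idx=0 entry=0x24007 [P=1 RW=1 US=1 PS=0]
  L2: frame=0x24 idx=20 entry=0x26007 [P=1 RW=1 US=1 PS=0]
  → PA=0x268EB  (3 entries read)
#3 VA=0x481812CCE (r,kernel):
  L0: frame=0x17 idx=18 entry=0x28007 [P=1 RW=1 US=1 PS=0]
  L1: frame=0x28 idx=12 entry=0x2B007 [P=1 RW=1 US=1 PS=0]
  L2: frame=0x2B idx=18 entry=0x2C007 [P=1 RW=1 US=1 PS=0]
  → PA=0x2CCCE  (3 entries read)

Entries read for #1: 2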